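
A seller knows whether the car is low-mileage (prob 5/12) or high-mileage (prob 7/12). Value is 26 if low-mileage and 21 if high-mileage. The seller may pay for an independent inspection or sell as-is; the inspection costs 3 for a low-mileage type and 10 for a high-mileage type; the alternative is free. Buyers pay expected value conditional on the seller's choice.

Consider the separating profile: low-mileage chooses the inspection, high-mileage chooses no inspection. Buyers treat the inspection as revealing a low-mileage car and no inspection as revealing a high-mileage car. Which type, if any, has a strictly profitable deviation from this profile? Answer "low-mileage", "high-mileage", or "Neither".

The inspection pays 26; no inspection pays 21.
low-mileage: assigned the inspection, nets 26 − 3 = 23; deviating to no inspection nets 21.
high-mileage: assigned no inspection, nets 21; deviating to the inspection nets 26 − 10 = 16.
Both types strictly prefer their assigned action; no profitable deviation.

Neither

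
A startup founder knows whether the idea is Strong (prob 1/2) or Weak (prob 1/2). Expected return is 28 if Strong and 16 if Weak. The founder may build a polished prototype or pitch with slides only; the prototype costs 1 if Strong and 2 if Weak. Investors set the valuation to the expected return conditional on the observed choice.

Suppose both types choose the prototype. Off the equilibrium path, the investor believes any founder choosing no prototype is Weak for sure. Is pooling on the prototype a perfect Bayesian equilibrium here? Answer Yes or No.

On path, the investor holds the prior and pays 1/2·28 + 1/2·16 = 22. Off path (no prototype), believing Weak, it pays 16.
Strong: the prototype nets 22 − 1 = 21; no prototype nets 16. Strong stays.
Weak: the prototype nets 22 − 2 = 20; no prototype nets 16. Weak stays.
No type deviates, so pooling is sustained.

Yes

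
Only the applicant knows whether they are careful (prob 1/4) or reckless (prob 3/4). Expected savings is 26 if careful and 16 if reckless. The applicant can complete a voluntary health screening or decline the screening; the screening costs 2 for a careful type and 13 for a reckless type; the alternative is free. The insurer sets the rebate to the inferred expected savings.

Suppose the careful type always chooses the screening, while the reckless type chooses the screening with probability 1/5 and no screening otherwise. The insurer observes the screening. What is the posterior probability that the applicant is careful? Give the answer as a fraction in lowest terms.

5/8

P(the screening) = (1/4)·1 + (3/4)·(1/5) = 2/5.
By Bayes' rule, P(careful | the screening) = (1/4) / (2/5) = 5/8.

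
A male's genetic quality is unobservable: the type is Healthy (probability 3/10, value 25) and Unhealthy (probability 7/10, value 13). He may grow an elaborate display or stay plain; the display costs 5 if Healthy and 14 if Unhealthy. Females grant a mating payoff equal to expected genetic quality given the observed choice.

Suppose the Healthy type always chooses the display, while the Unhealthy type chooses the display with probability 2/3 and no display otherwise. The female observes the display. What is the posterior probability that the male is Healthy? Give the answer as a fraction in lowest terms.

P(the display) = (3/10)·1 + (7/10)·(2/3) = 23/30.
By Bayes' rule, P(Healthy | the display) = (3/10) / (23/30) = 9/23.

9/23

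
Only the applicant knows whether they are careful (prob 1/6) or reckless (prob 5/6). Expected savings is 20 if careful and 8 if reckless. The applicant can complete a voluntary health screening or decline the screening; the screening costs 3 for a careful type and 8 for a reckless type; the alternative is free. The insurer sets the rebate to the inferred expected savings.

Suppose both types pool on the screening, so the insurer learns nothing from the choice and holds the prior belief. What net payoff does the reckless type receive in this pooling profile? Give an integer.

Pooled rebate = 1/6·20 + 5/6·8 = 10.
reckless pays cost 8 for the screening, so net payoff = 10 − 8 = 2.

2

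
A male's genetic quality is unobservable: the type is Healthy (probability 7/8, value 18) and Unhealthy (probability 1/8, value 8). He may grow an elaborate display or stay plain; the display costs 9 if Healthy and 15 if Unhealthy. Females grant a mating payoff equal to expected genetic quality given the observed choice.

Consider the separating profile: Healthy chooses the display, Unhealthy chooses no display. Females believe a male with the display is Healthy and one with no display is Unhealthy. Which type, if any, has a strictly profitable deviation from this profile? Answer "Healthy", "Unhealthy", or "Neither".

The display pays 18; no display pays 8.
Healthy: assigned the display, nets 18 − 9 = 9; deviating to no display nets 8.
Unhealthy: assigned no display, nets 8; deviating to the display nets 18 − 15 = 3.
Both types strictly prefer their assigned action; no profitable deviation.

Neither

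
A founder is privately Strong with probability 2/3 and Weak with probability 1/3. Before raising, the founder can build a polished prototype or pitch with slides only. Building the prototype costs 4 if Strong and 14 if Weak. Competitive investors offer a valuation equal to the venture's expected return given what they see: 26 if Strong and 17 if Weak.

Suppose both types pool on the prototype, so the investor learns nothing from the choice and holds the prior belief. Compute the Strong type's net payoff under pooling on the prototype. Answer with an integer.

Pooled valuation = 2/3·26 + 1/3·17 = 23.
Strong pays cost 4 for the prototype, so net payoff = 23 − 4 = 19.

19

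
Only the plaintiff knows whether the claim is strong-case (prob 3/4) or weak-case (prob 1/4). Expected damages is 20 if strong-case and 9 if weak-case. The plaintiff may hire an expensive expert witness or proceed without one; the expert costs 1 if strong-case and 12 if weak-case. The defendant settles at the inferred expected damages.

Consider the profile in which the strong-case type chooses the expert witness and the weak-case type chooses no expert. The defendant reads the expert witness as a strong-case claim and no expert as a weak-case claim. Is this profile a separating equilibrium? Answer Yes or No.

Yes

Under these beliefs, the expert witness earns settlement 20 and no expert earns settlement 9.
strong-case: the expert witness nets 20 − 1 = 19; no expert nets 9. strong-case prefers the expert witness.
weak-case: the expert witness nets 20 − 12 = 8; no expert nets 9. weak-case prefers no expert.
Neither type deviates, so the separating profile is an equilibrium.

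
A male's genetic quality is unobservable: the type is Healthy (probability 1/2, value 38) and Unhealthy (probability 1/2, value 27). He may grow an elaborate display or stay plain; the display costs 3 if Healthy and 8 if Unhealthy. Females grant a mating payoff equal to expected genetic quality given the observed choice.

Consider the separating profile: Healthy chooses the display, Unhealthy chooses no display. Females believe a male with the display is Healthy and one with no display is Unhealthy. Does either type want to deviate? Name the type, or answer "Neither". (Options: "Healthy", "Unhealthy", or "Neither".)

The display pays 38; no display pays 27.
Healthy: assigned the display, nets 38 − 3 = 35; deviating to no display nets 27.
Unhealthy: assigned no display, nets 27; deviating to the display nets 38 − 8 = 30.
The Unhealthy type gains 3 by deviating.

Unhealthy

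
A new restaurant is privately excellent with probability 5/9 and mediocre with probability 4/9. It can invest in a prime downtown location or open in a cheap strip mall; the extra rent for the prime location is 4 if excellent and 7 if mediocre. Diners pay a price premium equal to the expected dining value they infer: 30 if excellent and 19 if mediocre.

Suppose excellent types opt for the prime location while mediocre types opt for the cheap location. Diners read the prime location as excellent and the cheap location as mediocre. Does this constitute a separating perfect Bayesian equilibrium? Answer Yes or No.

Under these beliefs, the prime location earns price premium 30 and the cheap location earns price premium 19.
excellent: the prime location nets 30 − 4 = 26; the cheap location nets 19. excellent prefers the prime location.
mediocre: the prime location nets 30 − 7 = 23; the cheap location nets 19. mediocre would deviate to the prime location.
mediocre has a profitable deviation, so the profile is not an equilibrium.

No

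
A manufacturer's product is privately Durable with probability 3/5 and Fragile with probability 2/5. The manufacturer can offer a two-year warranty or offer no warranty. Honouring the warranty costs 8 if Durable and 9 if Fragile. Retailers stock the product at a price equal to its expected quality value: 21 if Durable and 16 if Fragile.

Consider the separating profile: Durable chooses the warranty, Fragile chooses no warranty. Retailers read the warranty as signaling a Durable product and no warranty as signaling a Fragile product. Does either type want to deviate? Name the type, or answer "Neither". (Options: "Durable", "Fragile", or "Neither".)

Durable

The warranty pays 21; no warranty pays 16.
Durable: assigned the warranty, nets 21 − 8 = 13; deviating to no warranty nets 16.
Fragile: assigned no warranty, nets 16; deviating to the warranty nets 21 − 9 = 12.
The Durable type gains 3 by deviating.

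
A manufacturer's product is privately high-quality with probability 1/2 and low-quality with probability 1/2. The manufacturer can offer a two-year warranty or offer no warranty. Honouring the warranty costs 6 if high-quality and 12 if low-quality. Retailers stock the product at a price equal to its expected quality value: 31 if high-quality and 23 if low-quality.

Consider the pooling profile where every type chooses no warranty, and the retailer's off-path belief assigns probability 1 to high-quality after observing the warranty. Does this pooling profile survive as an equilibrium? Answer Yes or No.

On path, the retailer holds the prior and pays 1/2·31 + 1/2·23 = 27. Off path (the warranty), believing high-quality, it pays 31.
high-quality: no warranty nets 27; the warranty nets 31 − 6 = 25. high-quality stays.
low-quality: no warranty nets 27; the warranty nets 31 − 12 = 19. low-quality stays.
No type deviates, so pooling is sustained.

Yes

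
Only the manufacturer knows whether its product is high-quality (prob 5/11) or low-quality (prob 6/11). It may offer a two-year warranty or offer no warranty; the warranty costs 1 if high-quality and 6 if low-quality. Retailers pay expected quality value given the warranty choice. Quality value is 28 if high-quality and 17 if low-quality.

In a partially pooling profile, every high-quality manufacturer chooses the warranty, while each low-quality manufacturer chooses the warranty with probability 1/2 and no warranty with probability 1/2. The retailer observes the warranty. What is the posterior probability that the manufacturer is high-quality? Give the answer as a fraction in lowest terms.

5/8

P(the warranty) = (5/11)·1 + (6/11)·(1/2) = 8/11.
By Bayes' rule, P(high-quality | the warranty) = (5/11) / (8/11) = 5/8.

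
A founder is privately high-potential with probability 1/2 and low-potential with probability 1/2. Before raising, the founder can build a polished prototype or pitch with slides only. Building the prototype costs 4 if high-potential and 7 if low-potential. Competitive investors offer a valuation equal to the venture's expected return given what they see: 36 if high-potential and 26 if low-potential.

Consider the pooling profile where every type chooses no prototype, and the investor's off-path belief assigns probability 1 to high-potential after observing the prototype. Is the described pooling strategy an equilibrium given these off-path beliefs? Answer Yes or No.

No

On path, the investor holds the prior and pays 1/2·36 + 1/2·26 = 31. Off path (the prototype), believing high-potential, it pays 36.
high-potential: no prototype nets 31; the prototype nets 36 − 4 = 32. high-potential would deviate.
low-potential: no prototype nets 31; the prototype nets 36 − 7 = 29. low-potential stays.
A type deviates, so pooling fails.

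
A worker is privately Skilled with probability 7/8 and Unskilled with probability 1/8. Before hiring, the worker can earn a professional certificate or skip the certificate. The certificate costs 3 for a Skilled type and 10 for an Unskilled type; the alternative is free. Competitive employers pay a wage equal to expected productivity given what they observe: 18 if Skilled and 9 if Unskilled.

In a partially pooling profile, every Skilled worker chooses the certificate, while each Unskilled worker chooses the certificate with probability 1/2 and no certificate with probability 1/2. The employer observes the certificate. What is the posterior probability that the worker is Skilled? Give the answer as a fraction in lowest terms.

14/15

P(the certificate) = (7/8)·1 + (1/8)·(1/2) = 15/16.
By Bayes' rule, P(Skilled | the certificate) = (7/8) / (15/16) = 14/15.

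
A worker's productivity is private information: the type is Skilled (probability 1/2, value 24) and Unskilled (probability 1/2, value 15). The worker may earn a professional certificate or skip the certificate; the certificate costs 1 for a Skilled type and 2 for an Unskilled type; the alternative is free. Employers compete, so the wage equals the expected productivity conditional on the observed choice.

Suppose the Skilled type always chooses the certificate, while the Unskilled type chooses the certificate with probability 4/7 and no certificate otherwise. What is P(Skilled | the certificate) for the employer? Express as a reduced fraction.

7/11

P(the certificate) = (1/2)·1 + (1/2)·(4/7) = 11/14.
By Bayes' rule, P(Skilled | the certificate) = (1/2) / (11/14) = 7/11.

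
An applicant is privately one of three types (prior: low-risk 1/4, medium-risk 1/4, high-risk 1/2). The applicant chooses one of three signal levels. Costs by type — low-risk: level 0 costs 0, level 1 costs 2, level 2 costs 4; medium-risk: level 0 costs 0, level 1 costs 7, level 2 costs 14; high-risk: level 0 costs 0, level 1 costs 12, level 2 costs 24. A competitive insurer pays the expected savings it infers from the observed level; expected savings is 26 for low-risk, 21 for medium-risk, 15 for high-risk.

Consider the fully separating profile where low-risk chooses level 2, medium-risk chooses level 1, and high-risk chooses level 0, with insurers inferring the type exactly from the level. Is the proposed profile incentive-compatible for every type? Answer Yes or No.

Separating rebates: level 2 → 26, level 1 → 21, level 0 → 15.
low-risk (assigned level 2): level 0: 15 − 0 = 15; level 1: 21 − 2 = 19; level 2: 26 − 4 = 22. low-risk stays.
medium-risk (assigned level 1): level 0: 15 − 0 = 15; level 1: 21 − 7 = 14; level 2: 26 − 14 = 12. medium-risk prefers level 0.
high-risk (assigned level 0): level 0: 15 − 0 = 15; level 1: 21 − 12 = 9; level 2: 26 − 24 = 2. high-risk stays.
At least one type deviates; the separating profile fails.

No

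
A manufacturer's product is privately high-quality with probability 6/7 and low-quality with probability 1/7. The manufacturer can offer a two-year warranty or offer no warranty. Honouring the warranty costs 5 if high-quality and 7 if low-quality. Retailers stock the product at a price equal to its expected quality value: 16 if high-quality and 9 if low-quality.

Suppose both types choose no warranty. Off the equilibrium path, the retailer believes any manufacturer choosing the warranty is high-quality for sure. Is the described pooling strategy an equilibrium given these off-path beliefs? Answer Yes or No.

On path, the retailer holds the prior and pays 6/7·16 + 1/7·9 = 15. Off path (the warranty), believing high-quality, it pays 16.
high-quality: no warranty nets 15; the warranty nets 16 − 5 = 11. high-quality stays.
low-quality: no warranty nets 15; the warranty nets 16 − 7 = 9. low-quality stays.
No type deviates, so pooling is sustained.

Yes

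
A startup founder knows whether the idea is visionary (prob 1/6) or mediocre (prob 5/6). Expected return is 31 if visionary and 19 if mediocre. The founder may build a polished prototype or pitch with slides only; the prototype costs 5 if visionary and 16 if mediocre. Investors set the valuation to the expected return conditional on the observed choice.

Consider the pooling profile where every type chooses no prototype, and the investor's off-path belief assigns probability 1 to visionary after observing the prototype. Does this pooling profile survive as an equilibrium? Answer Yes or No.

No

On path, the investor holds the prior and pays 1/6·31 + 5/6·19 = 21. Off path (the prototype), believing visionary, it pays 31.
visionary: no prototype nets 21; the prototype nets 31 − 5 = 26. visionary would deviate.
mediocre: no prototype nets 21; the prototype nets 31 − 16 = 15. mediocre stays.
A type deviates, so pooling fails.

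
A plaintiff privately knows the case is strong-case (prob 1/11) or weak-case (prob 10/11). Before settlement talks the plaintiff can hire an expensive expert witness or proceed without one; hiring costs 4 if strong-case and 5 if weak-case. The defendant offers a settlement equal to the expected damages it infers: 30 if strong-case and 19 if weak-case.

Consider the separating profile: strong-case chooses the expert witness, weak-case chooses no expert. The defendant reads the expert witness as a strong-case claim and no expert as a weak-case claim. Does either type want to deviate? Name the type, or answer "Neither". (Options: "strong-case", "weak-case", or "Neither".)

The expert witness pays 30; no expert pays 19.
strong-case: assigned the expert witness, nets 30 − 4 = 26; deviating to no expert nets 19.
weak-case: assigned no expert, nets 19; deviating to the expert witness nets 30 − 5 = 25.
The weak-case type gains 6 by deviating.

weak-case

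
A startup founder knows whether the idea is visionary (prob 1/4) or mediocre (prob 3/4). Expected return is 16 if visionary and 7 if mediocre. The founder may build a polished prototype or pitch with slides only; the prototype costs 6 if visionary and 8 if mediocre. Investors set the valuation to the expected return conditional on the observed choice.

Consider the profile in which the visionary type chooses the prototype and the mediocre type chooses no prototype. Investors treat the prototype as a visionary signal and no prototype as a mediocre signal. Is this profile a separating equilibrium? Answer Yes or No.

No

Under these beliefs, the prototype earns valuation 16 and no prototype earns valuation 7.
visionary: the prototype nets 16 − 6 = 10; no prototype nets 7. visionary prefers the prototype.
mediocre: the prototype nets 16 − 8 = 8; no prototype nets 7. mediocre would deviate to the prototype.
mediocre has a profitable deviation, so the profile is not an equilibrium.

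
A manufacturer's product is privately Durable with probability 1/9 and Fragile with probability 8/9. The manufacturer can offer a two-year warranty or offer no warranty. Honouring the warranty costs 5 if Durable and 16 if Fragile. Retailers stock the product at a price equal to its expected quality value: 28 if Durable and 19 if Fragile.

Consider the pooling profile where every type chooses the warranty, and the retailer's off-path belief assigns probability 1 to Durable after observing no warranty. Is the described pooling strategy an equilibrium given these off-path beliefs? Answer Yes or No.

On path, the retailer holds the prior and pays 1/9·28 + 8/9·19 = 20. Off path (no warranty), believing Durable, it pays 28.
Durable: the warranty nets 20 − 5 = 15; no warranty nets 28. Durable would deviate.
Fragile: the warranty nets 20 − 16 = 4; no warranty nets 28. Fragile would deviate.
A type deviates, so pooling fails.

No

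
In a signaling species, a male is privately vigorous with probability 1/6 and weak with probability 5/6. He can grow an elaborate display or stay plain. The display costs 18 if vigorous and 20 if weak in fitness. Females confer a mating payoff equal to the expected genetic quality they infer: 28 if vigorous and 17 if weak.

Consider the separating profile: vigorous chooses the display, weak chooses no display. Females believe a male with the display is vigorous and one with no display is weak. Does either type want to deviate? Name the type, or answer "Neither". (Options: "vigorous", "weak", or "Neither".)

The display pays 28; no display pays 17.
vigorous: assigned the display, nets 28 − 18 = 10; deviating to no display nets 17.
weak: assigned no display, nets 17; deviating to the display nets 28 − 20 = 8.
The vigorous type gains 7 by deviating.

vigorous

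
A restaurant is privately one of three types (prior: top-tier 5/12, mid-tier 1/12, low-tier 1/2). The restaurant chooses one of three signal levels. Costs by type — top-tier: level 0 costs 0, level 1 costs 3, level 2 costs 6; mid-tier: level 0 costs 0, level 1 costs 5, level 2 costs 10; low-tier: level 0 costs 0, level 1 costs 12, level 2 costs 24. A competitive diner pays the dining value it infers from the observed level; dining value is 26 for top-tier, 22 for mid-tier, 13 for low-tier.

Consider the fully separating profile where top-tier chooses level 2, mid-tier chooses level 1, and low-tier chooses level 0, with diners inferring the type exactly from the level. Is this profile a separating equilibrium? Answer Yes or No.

Yes

Separating price premiums: level 2 → 26, level 1 → 22, level 0 → 13.
top-tier (assigned level 2): level 0: 13 − 0 = 13; level 1: 22 − 3 = 19; level 2: 26 − 6 = 20. top-tier stays.
mid-tier (assigned level 1): level 0: 13 − 0 = 13; level 1: 22 − 5 = 17; level 2: 26 − 10 = 16. mid-tier stays.
low-tier (assigned level 0): level 0: 13 − 0 = 13; level 1: 22 − 12 = 10; level 2: 26 − 24 = 2. low-tier stays.
Every type prefers its assigned level; separation holds.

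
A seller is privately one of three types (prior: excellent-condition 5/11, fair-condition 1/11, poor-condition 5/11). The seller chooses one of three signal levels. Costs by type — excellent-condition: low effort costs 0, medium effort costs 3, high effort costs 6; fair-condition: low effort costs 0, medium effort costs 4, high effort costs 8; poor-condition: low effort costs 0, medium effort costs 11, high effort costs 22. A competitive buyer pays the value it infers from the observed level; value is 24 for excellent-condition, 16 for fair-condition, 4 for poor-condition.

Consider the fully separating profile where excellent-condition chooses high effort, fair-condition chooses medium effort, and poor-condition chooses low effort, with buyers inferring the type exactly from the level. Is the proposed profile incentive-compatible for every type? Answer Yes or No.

No

Separating prices: high effort → 24, medium effort → 16, low effort → 4.
excellent-condition (assigned high effort): low effort: 4 − 0 = 4; medium effort: 16 − 3 = 13; high effort: 24 − 6 = 18. excellent-condition stays.
fair-condition (assigned medium effort): low effort: 4 − 0 = 4; medium effort: 16 − 4 = 12; high effort: 24 − 8 = 16. fair-condition prefers high effort.
poor-condition (assigned low effort): low effort: 4 − 0 = 4; medium effort: 16 − 11 = 5; high effort: 24 − 22 = 2. poor-condition prefers medium effort.
At least one type deviates; the separating profile fails.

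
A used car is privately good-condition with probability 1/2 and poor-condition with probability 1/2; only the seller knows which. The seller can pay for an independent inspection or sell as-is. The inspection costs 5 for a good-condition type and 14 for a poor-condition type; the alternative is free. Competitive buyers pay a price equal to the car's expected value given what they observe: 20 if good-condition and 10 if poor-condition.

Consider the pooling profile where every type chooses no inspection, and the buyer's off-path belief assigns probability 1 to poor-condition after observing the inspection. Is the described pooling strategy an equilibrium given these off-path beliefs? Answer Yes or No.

On path, the buyer holds the prior and pays 1/2·20 + 1/2·10 = 15. Off path (the inspection), believing poor-condition, it pays 10.
good-condition: no inspection nets 15; the inspection nets 10 − 5 = 5. good-condition stays.
poor-condition: no inspection nets 15; the inspection nets 10 − 14 = -4. poor-condition stays.
No type deviates, so pooling is sustained.

Yes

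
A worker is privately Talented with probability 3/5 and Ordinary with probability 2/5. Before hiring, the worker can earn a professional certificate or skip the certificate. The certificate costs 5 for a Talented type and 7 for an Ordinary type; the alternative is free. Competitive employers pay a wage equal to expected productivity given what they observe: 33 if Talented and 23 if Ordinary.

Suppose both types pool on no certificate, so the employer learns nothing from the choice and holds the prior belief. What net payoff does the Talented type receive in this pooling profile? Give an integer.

Pooled wage = 3/5·33 + 2/5·23 = 29.
Talented pays no cost for no certificate, so net payoff = 29.

29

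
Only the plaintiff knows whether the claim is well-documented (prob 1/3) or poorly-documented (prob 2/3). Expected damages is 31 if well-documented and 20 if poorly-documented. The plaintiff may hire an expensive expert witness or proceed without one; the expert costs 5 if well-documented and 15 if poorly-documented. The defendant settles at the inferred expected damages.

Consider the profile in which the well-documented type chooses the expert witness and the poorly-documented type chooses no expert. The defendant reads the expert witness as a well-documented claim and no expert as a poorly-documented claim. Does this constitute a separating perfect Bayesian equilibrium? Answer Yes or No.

Yes

Under these beliefs, the expert witness earns settlement 31 and no expert earns settlement 20.
well-documented: the expert witness nets 31 − 5 = 26; no expert nets 20. well-documented prefers the expert witness.
poorly-documented: the expert witness nets 31 − 15 = 16; no expert nets 20. poorly-documented prefers no expert.
Neither type deviates, so the separating profile is an equilibrium.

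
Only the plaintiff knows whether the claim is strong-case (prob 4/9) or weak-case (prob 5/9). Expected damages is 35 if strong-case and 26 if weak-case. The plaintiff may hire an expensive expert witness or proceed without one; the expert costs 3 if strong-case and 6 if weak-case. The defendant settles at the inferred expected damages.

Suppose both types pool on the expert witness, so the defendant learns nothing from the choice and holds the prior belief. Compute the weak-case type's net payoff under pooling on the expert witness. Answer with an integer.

Pooled settlement = 4/9·35 + 5/9·26 = 30.
weak-case pays cost 6 for the expert witness, so net payoff = 30 − 6 = 24.

24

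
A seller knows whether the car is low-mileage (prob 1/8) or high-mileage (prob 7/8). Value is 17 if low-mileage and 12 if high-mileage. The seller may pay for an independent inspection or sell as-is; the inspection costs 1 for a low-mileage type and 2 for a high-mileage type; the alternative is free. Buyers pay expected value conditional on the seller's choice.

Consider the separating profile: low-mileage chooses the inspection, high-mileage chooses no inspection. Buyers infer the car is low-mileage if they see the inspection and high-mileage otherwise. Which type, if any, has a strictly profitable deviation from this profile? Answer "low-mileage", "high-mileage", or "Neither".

high-mileage

The inspection pays 17; no inspection pays 12.
low-mileage: assigned the inspection, nets 17 − 1 = 16; deviating to no inspection nets 12.
high-mileage: assigned no inspection, nets 12; deviating to the inspection nets 17 − 2 = 15.
The high-mileage type gains 3 by deviating.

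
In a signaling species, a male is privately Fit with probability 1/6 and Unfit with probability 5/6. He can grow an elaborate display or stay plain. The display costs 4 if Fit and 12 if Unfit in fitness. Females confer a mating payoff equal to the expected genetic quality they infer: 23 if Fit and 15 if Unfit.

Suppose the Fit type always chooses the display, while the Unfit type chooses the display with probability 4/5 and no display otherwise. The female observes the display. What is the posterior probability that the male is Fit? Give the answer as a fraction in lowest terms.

P(the display) = (1/6)·1 + (5/6)·(4/5) = 5/6.
By Bayes' rule, P(Fit | the display) = (1/6) / (5/6) = 1/5.

1/5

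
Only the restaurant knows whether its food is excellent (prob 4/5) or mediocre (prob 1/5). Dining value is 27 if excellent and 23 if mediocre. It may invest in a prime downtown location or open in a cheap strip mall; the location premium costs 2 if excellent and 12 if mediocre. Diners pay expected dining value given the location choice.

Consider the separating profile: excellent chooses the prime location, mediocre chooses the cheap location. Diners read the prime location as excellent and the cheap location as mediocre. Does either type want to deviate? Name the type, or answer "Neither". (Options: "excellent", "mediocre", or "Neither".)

Neither

The prime location pays 27; the cheap location pays 23.
excellent: assigned the prime location, nets 27 − 2 = 25; deviating to the cheap location nets 23.
mediocre: assigned the cheap location, nets 23; deviating to the prime location nets 27 − 12 = 15.
Both types strictly prefer their assigned action; no profitable deviation.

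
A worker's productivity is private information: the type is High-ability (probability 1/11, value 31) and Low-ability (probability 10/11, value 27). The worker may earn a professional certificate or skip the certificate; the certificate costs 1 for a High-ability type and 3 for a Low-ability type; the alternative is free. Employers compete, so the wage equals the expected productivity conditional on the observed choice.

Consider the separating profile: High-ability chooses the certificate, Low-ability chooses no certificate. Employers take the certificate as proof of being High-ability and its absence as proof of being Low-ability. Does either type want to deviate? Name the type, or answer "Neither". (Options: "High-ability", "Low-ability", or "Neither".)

Low-ability

The certificate pays 31; no certificate pays 27.
High-ability: assigned the certificate, nets 31 − 1 = 30; deviating to no certificate nets 27.
Low-ability: assigned no certificate, nets 27; deviating to the certificate nets 31 − 3 = 28.
The Low-ability type gains 1 by deviating.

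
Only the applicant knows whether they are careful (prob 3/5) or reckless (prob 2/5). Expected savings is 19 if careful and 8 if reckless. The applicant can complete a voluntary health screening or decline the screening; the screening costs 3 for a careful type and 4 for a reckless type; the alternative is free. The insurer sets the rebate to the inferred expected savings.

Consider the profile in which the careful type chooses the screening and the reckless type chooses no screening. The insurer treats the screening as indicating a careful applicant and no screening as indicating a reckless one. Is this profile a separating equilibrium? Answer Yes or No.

Under these beliefs, the screening earns rebate 19 and no screening earns rebate 8.
careful: the screening nets 19 − 3 = 16; no screening nets 8. careful prefers the screening.
reckless: the screening nets 19 − 4 = 15; no screening nets 8. reckless would deviate to the screening.
reckless has a profitable deviation, so the profile is not an equilibrium.

No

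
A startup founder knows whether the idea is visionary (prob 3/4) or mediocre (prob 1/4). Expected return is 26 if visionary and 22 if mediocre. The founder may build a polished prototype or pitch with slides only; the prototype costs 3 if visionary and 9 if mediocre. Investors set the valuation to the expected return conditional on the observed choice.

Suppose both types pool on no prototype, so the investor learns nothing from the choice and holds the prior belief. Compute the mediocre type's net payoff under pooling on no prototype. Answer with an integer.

Pooled valuation = 3/4·26 + 1/4·22 = 25.
mediocre pays no cost for no prototype, so net payoff = 25.

25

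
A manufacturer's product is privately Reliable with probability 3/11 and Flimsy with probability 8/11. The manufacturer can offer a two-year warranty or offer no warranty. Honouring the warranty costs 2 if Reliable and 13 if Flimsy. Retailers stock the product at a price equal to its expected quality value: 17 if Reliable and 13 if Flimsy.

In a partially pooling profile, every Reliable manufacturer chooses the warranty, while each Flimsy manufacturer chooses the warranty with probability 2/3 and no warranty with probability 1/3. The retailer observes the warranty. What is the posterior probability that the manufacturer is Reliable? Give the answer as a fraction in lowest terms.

9/25

P(the warranty) = (3/11)·1 + (8/11)·(2/3) = 25/33.
By Bayes' rule, P(Reliable | the warranty) = (3/11) / (25/33) = 9/25.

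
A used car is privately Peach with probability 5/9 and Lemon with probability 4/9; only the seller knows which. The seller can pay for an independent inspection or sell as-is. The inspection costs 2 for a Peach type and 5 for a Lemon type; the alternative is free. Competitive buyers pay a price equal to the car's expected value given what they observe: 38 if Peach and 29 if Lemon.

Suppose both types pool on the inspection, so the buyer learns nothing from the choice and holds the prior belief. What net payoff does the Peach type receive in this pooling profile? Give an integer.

32

Pooled price = 5/9·38 + 4/9·29 = 34.
Peach pays cost 2 for the inspection, so net payoff = 34 − 2 = 32.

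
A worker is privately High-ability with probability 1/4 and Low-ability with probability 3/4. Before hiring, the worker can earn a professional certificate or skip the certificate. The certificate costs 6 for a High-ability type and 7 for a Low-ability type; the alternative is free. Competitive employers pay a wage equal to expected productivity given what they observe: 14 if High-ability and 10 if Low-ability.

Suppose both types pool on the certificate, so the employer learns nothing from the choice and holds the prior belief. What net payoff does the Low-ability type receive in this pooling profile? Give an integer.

Pooled wage = 1/4·14 + 3/4·10 = 11.
Low-ability pays cost 7 for the certificate, so net payoff = 11 − 7 = 4.

4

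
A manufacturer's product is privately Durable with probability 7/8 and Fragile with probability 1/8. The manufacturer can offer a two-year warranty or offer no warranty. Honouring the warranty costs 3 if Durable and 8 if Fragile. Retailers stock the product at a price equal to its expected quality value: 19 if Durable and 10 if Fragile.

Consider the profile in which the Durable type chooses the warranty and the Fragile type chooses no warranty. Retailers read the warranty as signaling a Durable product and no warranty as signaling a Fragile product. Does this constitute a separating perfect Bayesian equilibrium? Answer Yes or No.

Under these beliefs, the warranty earns price 19 and no warranty earns price 10.
Durable: the warranty nets 19 − 3 = 16; no warranty nets 10. Durable prefers the warranty.
Fragile: the warranty nets 19 − 8 = 11; no warranty nets 10. Fragile would deviate to the warranty.
Fragile has a profitable deviation, so the profile is not an equilibrium.

No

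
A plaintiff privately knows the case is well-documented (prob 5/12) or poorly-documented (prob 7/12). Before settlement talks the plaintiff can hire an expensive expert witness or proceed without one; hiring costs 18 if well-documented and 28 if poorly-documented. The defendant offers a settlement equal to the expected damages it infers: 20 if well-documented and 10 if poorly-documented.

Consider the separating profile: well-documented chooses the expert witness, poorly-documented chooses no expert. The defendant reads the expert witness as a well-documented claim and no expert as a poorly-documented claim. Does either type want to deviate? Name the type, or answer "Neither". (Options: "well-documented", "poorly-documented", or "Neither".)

well-documented

The expert witness pays 20; no expert pays 10.
well-documented: assigned the expert witness, nets 20 − 18 = 2; deviating to no expert nets 10.
poorly-documented: assigned no expert, nets 10; deviating to the expert witness nets 20 − 28 = -8.
The well-documented type gains 8 by deviating.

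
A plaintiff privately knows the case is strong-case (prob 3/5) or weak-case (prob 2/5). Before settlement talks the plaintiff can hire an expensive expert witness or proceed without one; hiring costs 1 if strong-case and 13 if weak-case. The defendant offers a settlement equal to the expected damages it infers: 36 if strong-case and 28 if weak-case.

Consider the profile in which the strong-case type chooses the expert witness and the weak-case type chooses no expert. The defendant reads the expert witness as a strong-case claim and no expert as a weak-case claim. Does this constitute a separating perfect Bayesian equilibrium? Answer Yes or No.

Yes

Under these beliefs, the expert witness earns settlement 36 and no expert earns settlement 28.
strong-case: the expert witness nets 36 − 1 = 35; no expert nets 28. strong-case prefers the expert witness.
weak-case: the expert witness nets 36 − 13 = 23; no expert nets 28. weak-case prefers no expert.
Neither type deviates, so the separating profile is an equilibrium.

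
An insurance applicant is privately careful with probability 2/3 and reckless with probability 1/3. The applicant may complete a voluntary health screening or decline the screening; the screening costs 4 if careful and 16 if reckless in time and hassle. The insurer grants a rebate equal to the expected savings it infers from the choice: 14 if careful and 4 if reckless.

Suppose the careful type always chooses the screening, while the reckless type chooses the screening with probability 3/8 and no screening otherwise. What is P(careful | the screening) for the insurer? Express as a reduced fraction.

P(the screening) = (2/3)·1 + (1/3)·(3/8) = 19/24.
By Bayes' rule, P(careful | the screening) = (2/3) / (19/24) = 16/19.

16/19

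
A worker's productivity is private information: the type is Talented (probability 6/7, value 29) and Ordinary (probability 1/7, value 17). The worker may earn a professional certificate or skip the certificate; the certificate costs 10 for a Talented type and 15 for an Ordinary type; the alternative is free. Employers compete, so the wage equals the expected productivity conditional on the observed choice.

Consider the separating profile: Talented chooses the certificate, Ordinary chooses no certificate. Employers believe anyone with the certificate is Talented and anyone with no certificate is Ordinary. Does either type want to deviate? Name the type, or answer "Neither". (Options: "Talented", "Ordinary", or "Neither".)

Neither

The certificate pays 29; no certificate pays 17.
Talented: assigned the certificate, nets 29 − 10 = 19; deviating to no certificate nets 17.
Ordinary: assigned no certificate, nets 17; deviating to the certificate nets 29 − 15 = 14.
Both types strictly prefer their assigned action; no profitable deviation.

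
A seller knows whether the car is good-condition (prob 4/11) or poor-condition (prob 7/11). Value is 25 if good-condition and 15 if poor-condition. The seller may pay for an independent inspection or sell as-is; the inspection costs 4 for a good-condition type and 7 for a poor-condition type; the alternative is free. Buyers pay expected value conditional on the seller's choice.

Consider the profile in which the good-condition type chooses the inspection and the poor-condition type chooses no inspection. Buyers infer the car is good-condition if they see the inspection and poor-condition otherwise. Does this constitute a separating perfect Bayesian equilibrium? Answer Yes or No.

No

Under these beliefs, the inspection earns price 25 and no inspection earns price 15.
good-condition: the inspection nets 25 − 4 = 21; no inspection nets 15. good-condition prefers the inspection.
poor-condition: the inspection nets 25 − 7 = 18; no inspection nets 15. poor-condition would deviate to the inspection.
poor-condition has a profitable deviation, so the profile is not an equilibrium.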